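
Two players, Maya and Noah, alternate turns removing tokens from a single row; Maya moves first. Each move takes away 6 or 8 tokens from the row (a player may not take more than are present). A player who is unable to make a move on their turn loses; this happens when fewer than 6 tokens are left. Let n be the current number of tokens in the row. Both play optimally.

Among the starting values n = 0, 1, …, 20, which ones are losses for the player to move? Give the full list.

0, 1, 2, 3, 4, 5, 14, 15, 16, 17, 18, 19

Positions with no move are L. A position that does have a move is losing for the player to move precisely when every available move leads to a winning position for the opponent. Fill in the labels:
n=0: no move → L
n=1: no move → L
n=2: no move → L
n=3: no move → L
n=4: no move → L
n=5: no move → L
n=6: W (go to 0, an L position)
n=7: W (go to 1, an L position)
n=8: W (go to 2, an L position)
n=9: W (go to 3, an L position)
n=10: W (go to 4, an L position)
n=11: W (go to 5, an L position)
n=12: W (go to 4, an L position)
n=13: W (go to 5, an L position)
n=14: L (options 8(W), 6(W) are all W)
n=15: L (options 9(W), 7(W) are all W)
n=16: L (options 10(W), 8(W) are all W)
n=17: L (options 11(W), 9(W) are all W)
n=18: L (options 12(W), 10(W) are all W)
n=19: L (options 13(W), 11(W) are all W)
n=20: W (go to 14, an L position)
Reading off the rows marked L gives the requested list; there are 12 such values of n.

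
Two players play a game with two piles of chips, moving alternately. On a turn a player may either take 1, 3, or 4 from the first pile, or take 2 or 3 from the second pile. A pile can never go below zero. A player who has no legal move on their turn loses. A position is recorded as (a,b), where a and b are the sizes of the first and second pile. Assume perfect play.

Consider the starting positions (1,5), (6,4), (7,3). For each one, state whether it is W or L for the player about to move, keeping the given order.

(1,5): W, (6,4): L, (7,3): W

Work bottom-up. With no move the player to move loses. Otherwise the position is W if at least one move leads to an L position for the opponent, and L if every move leads to a W.
No move ever increases a pile, so every position that can arise here has a ≤ 7 and b ≤ 5; it is enough to label the cells with 0 ≤ a ≤ 7 and 0 ≤ b ≤ 5.
Every move lowers a or b (never raises either), so fill the grid row by row in increasing a, and left to right within a row: each cell's successors are then already labelled.
      b=0  b=1  b=2  b=3  b=4  b=5
a=0:    L    L    W    W    W    L
a=1:    W    W    L    L    W    W
a=2:    L    L    W    W    W    L
a=3:    W    W    L    L    W    W
a=4:    W    W    W    W    L    W
a=5:    W    W    W    W    W    W
a=6:    W    W    W    W    L    W
a=7:    L    L    W    W    W    L
Cells with no legal move (terminal, hence L): (0,0), (0,1).
The remaining L cells, each justified by listing all of its moves:
(0,5): only reaches (0,3)(W), (0,2)(W), all W → L
(1,2): only reaches (0,2)(W), (1,0)(W), all W → L
(1,3): only reaches (0,3)(W), (1,1)(W), (1,0)(W), all W → L
(2,0): only reaches (1,0)(W), which is W → L
(2,1): only reaches (1,1)(W), which is W → L
(2,5): only reaches (1,5)(W), (2,3)(W), (2,2)(W), all W → L
(3,2): only reaches (2,2)(W), (0,2)(W), (3,0)(W), all W → L
(3,3): only reaches (2,3)(W), (0,3)(W), (3,1)(W), (3,0)(W), all W → L
(4,4): only reaches (3,4)(W), (1,4)(W), (0,4)(W), (4,2)(W), (4,1)(W), all W → L
(6,4): only reaches (5,4)(W), (3,4)(W), (2,4)(W), (6,2)(W), (6,1)(W), all W → L
(7,0): only reaches (6,0)(W), (4,0)(W), (3,0)(W), all W → L
(7,1): only reaches (6,1)(W), (4,1)(W), (3,1)(W), all W → L
(7,5): only reaches (6,5)(W), (4,5)(W), (3,5)(W), (7,3)(W), (7,2)(W), all W → L
Every other cell has at least one move into one of the L cells above, so it is W.
(1,5): the move to (0,5) reaches an L cell, so W
(6,4): one of the L cells justified above, so L
(7,3): the move to (3,3) reaches an L cell, so W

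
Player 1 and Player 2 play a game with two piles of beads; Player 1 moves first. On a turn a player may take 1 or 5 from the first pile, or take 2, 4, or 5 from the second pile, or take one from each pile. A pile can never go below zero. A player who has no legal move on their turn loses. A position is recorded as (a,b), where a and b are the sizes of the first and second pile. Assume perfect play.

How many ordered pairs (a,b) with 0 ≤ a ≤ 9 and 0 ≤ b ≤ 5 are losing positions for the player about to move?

Positions with no move are L. A position that does have a move is losing for the player to move precisely when every available move leads to a winning position for the opponent. Fill in the labels:
Every move lowers a or b (never raises either), so fill the grid row by row in increasing a, and left to right within a row: each cell's successors are then already labelled.
      b=0  b=1  b=2  b=3  b=4  b=5
a=0:    L    L    W    W    W    W
a=1:    W    W    W    L    L    W
a=2:    L    L    W    W    W    W
a=3:    W    W    W    L    L    W
a=4:    L    L    W    W    W    W
a=5:    W    W    W    L    L    W
a=6:    L    L    W    W    W    W
a=7:    W    W    W    L    L    W
a=8:    L    L    W    W    W    W
a=9:    W    W    W    L    L    W
Cells with no legal move (terminal, hence L): (0,0), (0,1).
The remaining L cells, each justified by listing all of its moves:
(1,3): →(0,3)(W), (1,1)(W), (0,2)(W) — all W, so L
(1,4): →(0,4)(W), (1,2)(W), (1,0)(W), (0,3)(W) — all W, so L
(2,0): →(1,0)(W) only, which is W, so L
(2,1): →(1,1)(W), (1,0)(W) — all W, so L
(3,3): →(2,3)(W), (3,1)(W), (2,2)(W) — all W, so L
(3,4): →(2,4)(W), (3,2)(W), (3,0)(W), (2,3)(W) — all W, so L
(4,0): →(3,0)(W) only, which is W, so L
(4,1): →(3,1)(W), (3,0)(W) — all W, so L
(5,3): →(4,3)(W), (0,3)(W), (5,1)(W), (4,2)(W) — all W, so L
(5,4): →(4,4)(W), (0,4)(W), (5,2)(W), (5,0)(W), (4,3)(W) — all W, so L
(6,0): →(5,0)(W), (1,0)(W) — all W, so L
(6,1): →(5,1)(W), (1,1)(W), (5,0)(W) — all W, so L
(7,3): →(6,3)(W), (2,3)(W), (7,1)(W), (6,2)(W) — all W, so L
(7,4): →(6,4)(W), (2,4)(W), (7,2)(W), (7,0)(W), (6,3)(W) — all W, so L
(8,0): →(7,0)(W), (3,0)(W) — all W, so L
(8,1): →(7,1)(W), (3,1)(W), (7,0)(W) — all W, so L
(9,3): →(8,3)(W), (4,3)(W), (9,1)(W), (8,2)(W) — all W, so L
(9,4): →(8,4)(W), (4,4)(W), (9,2)(W), (9,0)(W), (8,3)(W) — all W, so L
Every other cell has at least one move into one of the L cells above, so it is W.
L cells per row: a=0: 2, a=1: 2, a=2: 2, a=3: 2, a=4: 2, a=5: 2, a=6: 2, a=7: 2, a=8: 2, a=9: 2; total 20.

20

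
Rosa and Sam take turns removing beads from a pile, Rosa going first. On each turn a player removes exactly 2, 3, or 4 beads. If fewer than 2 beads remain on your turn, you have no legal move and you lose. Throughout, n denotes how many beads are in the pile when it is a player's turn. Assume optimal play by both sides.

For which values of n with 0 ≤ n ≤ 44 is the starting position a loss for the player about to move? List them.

0, 1, 6, 7, 12, 13, 18, 19, 24, 25, 30, 31, 36, 37, 42, 43

Compute win/loss labels from the base case upward. A position with no move is L. Any other position is W if it can reach an L in one move, else L.
n=0: no move → L
n=1: no move → L
n=2: →0(L), so W
n=3: →1(L), so W
n=4: →1(L), so W
n=5: →1(L), so W
n=6: →4(W), 3(W), 2(W) — all W, so L
n=7: →5(W), 4(W), 3(W) — all W, so L
n=8: →6(L), so W
n=9: →7(L), so W
n=10: →7(L), so W
n=11: →7(L), so W
n=12: →10(W), 9(W), 8(W) — all W, so L
n=13: →11(W), 10(W), 9(W) — all W, so L
n=14: →12(L), so W
n=15: →13(L), so W
n=16: →13(L), so W
n=17: →13(L), so W
n=18: →16(W), 15(W), 14(W) — all W, so L
n=19: →17(W), 16(W), 15(W) — all W, so L
n=20: →18(L), so W
n=21: →19(L), so W
n=22: →19(L), so W
n=23: →19(L), so W
n=24: →22(W), 21(W), 20(W) — all W, so L
n=25: →23(W), 22(W), 21(W) — all W, so L
n=26: →24(L), so W
n=27: →25(L), so W
n=28: →25(L), so W
n=29: →25(L), so W
n=30: →28(W), 27(W), 26(W) — all W, so L
n=31: →29(W), 28(W), 27(W) — all W, so L
n=32: →30(L), so W
n=33: →31(L), so W
n=34: →31(L), so W
n=35: →31(L), so W
n=36: →34(W), 33(W), 32(W) — all W, so L
n=37: →35(W), 34(W), 33(W) — all W, so L
n=38: →36(L), so W
n=39: →37(L), so W
n=40: →37(L), so W
n=41: →37(L), so W
n=42: →40(W), 39(W), 38(W) — all W, so L
n=43: →41(W), 40(W), 39(W) — all W, so L
n=44: →42(L), so W
Reading off the rows marked L gives the requested list; there are 16 such values of n.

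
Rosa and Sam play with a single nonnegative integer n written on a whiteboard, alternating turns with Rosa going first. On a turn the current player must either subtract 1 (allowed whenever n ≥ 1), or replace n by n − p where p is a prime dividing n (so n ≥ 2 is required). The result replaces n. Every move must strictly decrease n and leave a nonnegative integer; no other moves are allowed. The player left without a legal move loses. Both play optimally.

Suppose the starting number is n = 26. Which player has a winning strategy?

Build the W/L table. Terminal = L. A non-terminal position is W if it has a move to some L; otherwise it is L.
n=0: no move → L
n=1: reaches L-position 0 → W
n=2: reaches L-position 0 → W
n=3: reaches L-position 0 → W
n=4: only reaches 2(W), 3(W), all W → L
n=5: reaches L-position 0 → W
n=6: reaches L-position 4 → W
n=7: reaches L-position 0 → W
n=8: only reaches 6(W), 7(W), all W → L
n=9: reaches L-position 8 → W
n=10: reaches L-position 8 → W
n=11: reaches L-position 0 → W
n=12: only reaches 9(W), 10(W), 11(W), all W → L
n=13: reaches L-position 0 → W
n=14: reaches L-position 12 → W
n=15: reaches L-position 12 → W
n=16: only reaches 14(W), 15(W), all W → L
n=17: reaches L-position 0 → W
n=18: reaches L-position 16 → W
n=19: reaches L-position 0 → W
n=20: only reaches 15(W), 18(W), 19(W), all W → L
n=21: reaches L-position 20 → W
n=22: reaches L-position 20 → W
n=23: reaches L-position 0 → W
n=24: only reaches 21(W), 22(W), 23(W), all W → L
n=25: reaches L-position 20 → W
n=26: reaches L-position 24 → W
From 26 Rosa can move to 24, reaching an L position.

Rosa wins.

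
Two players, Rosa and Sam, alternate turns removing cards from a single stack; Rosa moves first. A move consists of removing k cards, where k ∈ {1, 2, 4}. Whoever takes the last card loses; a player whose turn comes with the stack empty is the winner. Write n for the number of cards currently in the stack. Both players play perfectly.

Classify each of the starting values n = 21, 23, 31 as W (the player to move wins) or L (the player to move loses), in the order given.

21: W, 23: W, 31: L

Build the W/L table. Terminal = W. A non-terminal position is W if it has a move to some L; otherwise it is L.
n=0: no move; the opponent has just taken the last card and therefore loses → W
n=1: the only move is to 0(W), a W ⇒ L
n=2: can move to 1, which is L ⇒ W
n=3: can move to 1, which is L ⇒ W
n=4: moves to 3(W), 2(W), 0(W); every one is W ⇒ L
n=5: can move to 4, which is L ⇒ W
n=6: can move to 4, which is L ⇒ W
n=7: moves to 6(W), 5(W), 3(W); every one is W ⇒ L
n=8: can move to 7, which is L ⇒ W
n=9: can move to 7, which is L ⇒ W
n=10: moves to 9(W), 8(W), 6(W); every one is W ⇒ L
n=11: can move to 10, which is L ⇒ W
n=12: can move to 10, which is L ⇒ W
n=13: moves to 12(W), 11(W), 9(W); every one is W ⇒ L
n=14: can move to 13, which is L ⇒ W
n=15: can move to 13, which is L ⇒ W
n=16: moves to 15(W), 14(W), 12(W); every one is W ⇒ L
n=17: can move to 16, which is L ⇒ W
n=18: can move to 16, which is L ⇒ W
n=19: moves to 18(W), 17(W), 15(W); every one is W ⇒ L
n=20: can move to 19, which is L ⇒ W
n=21: can move to 19, which is L ⇒ W
n=22: moves to 21(W), 20(W), 18(W); every one is W ⇒ L
n=23: can move to 22, which is L ⇒ W
n=24: can move to 22, which is L ⇒ W
n=25: moves to 24(W), 23(W), 21(W); every one is W ⇒ L
n=26: can move to 25, which is L ⇒ W
n=27: can move to 25, which is L ⇒ W
n=28: moves to 27(W), 26(W), 24(W); every one is W ⇒ L
n=29: can move to 28, which is L ⇒ W
n=30: can move to 28, which is L ⇒ W
n=31: moves to 30(W), 29(W), 27(W); every one is W ⇒ L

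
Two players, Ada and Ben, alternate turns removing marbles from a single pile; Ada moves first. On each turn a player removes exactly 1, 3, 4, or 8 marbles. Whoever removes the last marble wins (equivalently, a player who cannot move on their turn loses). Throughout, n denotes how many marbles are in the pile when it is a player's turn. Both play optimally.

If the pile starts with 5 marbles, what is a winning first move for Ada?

Remove 3, leaving 2.

Positions with no move are L. A position that does have a move is losing for the player to move precisely when every available move leads to a winning position for the opponent. Fill in the labels:
n=0: no move → L
n=1: W (go to 0, an L position)
n=2: L (sole option 1(W) is W)
n=3: W (go to 2, an L position)
n=4: W (go to 0, an L position)
n=5: W (go to 2, an L position)
From 5, the L positions reachable in one move are: 2.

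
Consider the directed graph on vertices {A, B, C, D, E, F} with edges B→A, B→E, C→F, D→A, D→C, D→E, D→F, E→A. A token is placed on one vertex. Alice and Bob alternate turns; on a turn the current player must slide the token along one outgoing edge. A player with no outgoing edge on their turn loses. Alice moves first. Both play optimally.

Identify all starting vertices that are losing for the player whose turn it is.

A, F

Compute win/loss labels from the base case upward. A position with no move is L. Any other position is W if it can reach an L in one move, else L.
Every edge goes from a vertex to one that appears earlier in the order A, F, E, B, C, D, so processing vertices in that order labels each vertex after all of its successors.
A: no outgoing edge → L
F: no outgoing edge → L
E: →A(L), so W
B: →A(L), so W
C: →F(L), so W
D: →F(L), so W
The losing starting vertices are exactly the entries labelled L in this table (2 of them).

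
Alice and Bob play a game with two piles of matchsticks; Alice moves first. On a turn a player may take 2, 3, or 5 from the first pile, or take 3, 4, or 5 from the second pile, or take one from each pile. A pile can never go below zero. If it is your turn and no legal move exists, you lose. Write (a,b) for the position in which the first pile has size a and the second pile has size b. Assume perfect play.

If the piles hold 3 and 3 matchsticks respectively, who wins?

Bob wins.

Compute win/loss labels from the base case upward. A position with no move is L. Any other position is W if it can reach an L in one move, else L.
No move ever increases a pile, so every position that can arise here has a ≤ 3 and b ≤ 3; it is enough to label the cells with 0 ≤ a ≤ 3 and 0 ≤ b ≤ 3.
Every move lowers a or b (never raises either), so fill the grid row by row in increasing a, and left to right within a row: each cell's successors are then already labelled.
      b=0  b=1  b=2  b=3
a=0:    L    L    L    W
a=1:    L    W    W    W
a=2:    W    W    W    L
a=3:    W    W    W    L
Cells with no legal move (terminal, hence L): (0,0), (0,1), (0,2), (1,0).
The remaining L cells, each justified by listing all of its moves:
(2,3): only reaches (0,3)(W), (2,0)(W), (1,2)(W), all W → L
(3,3): only reaches (1,3)(W), (0,3)(W), (3,0)(W), (2,2)(W), all W → L
Every other cell has at least one move into one of the L cells above, so it is W.
The starting position (3,3) is L: whatever Alice does, the opponent receives a W position.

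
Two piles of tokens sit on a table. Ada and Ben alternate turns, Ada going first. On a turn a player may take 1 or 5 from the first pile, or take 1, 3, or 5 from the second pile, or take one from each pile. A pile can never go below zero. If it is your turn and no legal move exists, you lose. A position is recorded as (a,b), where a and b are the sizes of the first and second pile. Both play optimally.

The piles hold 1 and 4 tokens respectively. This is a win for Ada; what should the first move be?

Build the W/L table. Terminal = L. A non-terminal position is W if it has a move to some L; otherwise it is L.
No move ever increases a pile, so every position that can arise here has a ≤ 1 and b ≤ 4; it is enough to label the cells with 0 ≤ a ≤ 1 and 0 ≤ b ≤ 4.
Every move lowers a or b (never raises either), so fill the grid row by row in increasing a, and left to right within a row: each cell's successors are then already labelled.
      b=0  b=1  b=2  b=3  b=4
a=0:    L    W    L    W    L
a=1:    W    W    W    W    W
Cells with no legal move (terminal, hence L): (0,0).
The remaining L cells, each justified by listing all of its moves:
(0,2): the only move is to (0,1)(W), a W ⇒ L
(0,4): moves to (0,3)(W), (0,1)(W); every one is W ⇒ L
Every other cell has at least one move into one of the L cells above, so it is W.
From (1,4), the L positions reachable in one move are: (0,4).

Move to (0,4).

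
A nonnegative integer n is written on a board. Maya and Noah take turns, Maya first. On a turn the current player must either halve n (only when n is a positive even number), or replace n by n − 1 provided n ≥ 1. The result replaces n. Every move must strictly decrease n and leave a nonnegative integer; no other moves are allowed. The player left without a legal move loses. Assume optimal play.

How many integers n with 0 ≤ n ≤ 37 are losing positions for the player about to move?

19

Work bottom-up. With no move the player to move loses. Otherwise the position is W if at least one move leads to an L position for the opponent, and L if every move leads to a W.
n=0: no move → L
n=1: →0(L), so W
n=2: →1(W) only, which is W, so L
n=3: →2(L), so W
n=4: →2(L), so W
n=5: →4(W) only, which is W, so L
n=6: →5(L), so W
n=7: →6(W) only, which is W, so L
n=8: →7(L), so W
n=9: →8(W) only, which is W, so L
n=10: →5(L), so W
n=11: →10(W) only, which is W, so L
n=12: →11(L), so W
n=13: →12(W) only, which is W, so L
n=14: →7(L), so W
n=15: →14(W) only, which is W, so L
n=16: →15(L), so W
n=17: →16(W) only, which is W, so L
n=18: →9(L), so W
n=19: →18(W) only, which is W, so L
n=20: →19(L), so W
n=21: →20(W) only, which is W, so L
n=22: →11(L), so W
n=23: →22(W) only, which is W, so L
n=24: →23(L), so W
n=25: →24(W) only, which is W, so L
n=26: →13(L), so W
n=27: →26(W) only, which is W, so L
n=28: →27(L), so W
n=29: →28(W) only, which is W, so L
n=30: →15(L), so W
n=31: →30(W) only, which is W, so L
n=32: →31(L), so W
n=33: →32(W) only, which is W, so L
n=34: →17(L), so W
n=35: →34(W) only, which is W, so L
n=36: →35(L), so W
n=37: →36(W) only, which is W, so L
L entries with 0 ≤ n ≤ 37: n = 0, 2, 5, 7, 9, 11, 13, 15, 17, 19, 21, 23, 25, 27, 29, 31, 33, 35, 37; that makes 19.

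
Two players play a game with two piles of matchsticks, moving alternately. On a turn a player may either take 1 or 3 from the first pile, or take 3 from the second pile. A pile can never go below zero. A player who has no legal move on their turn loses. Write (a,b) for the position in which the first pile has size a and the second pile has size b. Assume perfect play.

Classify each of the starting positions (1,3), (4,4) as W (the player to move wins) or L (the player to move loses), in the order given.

(1,3): L, (4,4): W

Work bottom-up. With no move the player to move loses. Otherwise the position is W if at least one move leads to an L position for the opponent, and L if every move leads to a W.
No move ever increases a pile, so every position that can arise here has a ≤ 4 and b ≤ 4; it is enough to label the cells with 0 ≤ a ≤ 4 and 0 ≤ b ≤ 4.
Every move lowers a or b (never raises either), so fill the grid row by row in increasing a, and left to right within a row: each cell's successors are then already labelled.
      b=0  b=1  b=2  b=3  b=4
a=0:    L    L    L    W    W
a=1:    W    W    W    L    L
a=2:    L    L    L    W    W
a=3:    W    W    W    L    L
a=4:    L    L    L    W    W
Cells with no legal move (terminal, hence L): (0,0), (0,1), (0,2).
The remaining L cells, each justified by listing all of its moves:
(1,3): moves to (0,3)(W), (1,0)(W); every one is W ⇒ L
(1,4): moves to (0,4)(W), (1,1)(W); every one is W ⇒ L
(2,0): the only move is to (1,0)(W), a W ⇒ L
(2,1): the only move is to (1,1)(W), a W ⇒ L
(2,2): the only move is to (1,2)(W), a W ⇒ L
(3,3): moves to (2,3)(W), (0,3)(W), (3,0)(W); every one is W ⇒ L
(3,4): moves to (2,4)(W), (0,4)(W), (3,1)(W); every one is W ⇒ L
(4,0): moves to (3,0)(W), (1,0)(W); every one is W ⇒ L
(4,1): moves to (3,1)(W), (1,1)(W); every one is W ⇒ L
(4,2): moves to (3,2)(W), (1,2)(W); every one is W ⇒ L
Every other cell has at least one move into one of the L cells above, so it is W.
(1,3): one of the L cells justified above, so L
(4,4): the move to (3,4) reaches an L cell, so W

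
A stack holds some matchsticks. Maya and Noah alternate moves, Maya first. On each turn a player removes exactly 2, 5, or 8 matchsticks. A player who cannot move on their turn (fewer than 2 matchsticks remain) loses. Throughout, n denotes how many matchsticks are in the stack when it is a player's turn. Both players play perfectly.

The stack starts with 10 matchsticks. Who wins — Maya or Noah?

Work bottom-up. With no move the player to move loses. Otherwise the position is W if at least one move leads to an L position for the opponent, and L if every move leads to a W.
n=0: no move → L
n=1: no move → L
n=2: W (go to 0, an L position)
n=3: W (go to 1, an L position)
n=4: L (sole option 2(W) is W)
n=5: W (go to 0, an L position)
n=6: W (go to 4, an L position)
n=7: L (options 5(W), 2(W) are all W)
n=8: W (go to 0, an L position)
n=9: W (go to 7, an L position)
n=10: L (options 8(W), 5(W), 2(W) are all W)
Every move from 10 reaches a W position, so the mover loses.

Noah wins.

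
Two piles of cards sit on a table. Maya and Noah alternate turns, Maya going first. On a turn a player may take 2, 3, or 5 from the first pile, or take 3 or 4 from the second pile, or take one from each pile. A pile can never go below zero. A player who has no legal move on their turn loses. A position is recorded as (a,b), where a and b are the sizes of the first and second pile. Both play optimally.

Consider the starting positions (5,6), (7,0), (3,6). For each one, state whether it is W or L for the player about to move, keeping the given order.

Build the W/L table. Terminal = L. A non-terminal position is W if it has a move to some L; otherwise it is L.
No move ever increases a pile, so every position that can arise here has a ≤ 7 and b ≤ 6; it is enough to label the cells with 0 ≤ a ≤ 7 and 0 ≤ b ≤ 6.
Every move lowers a or b (never raises either), so fill the grid row by row in increasing a, and left to right within a row: each cell's successors are then already labelled.
      b=0  b=1  b=2  b=3  b=4  b=5  b=6
a=0:    L    L    L    W    W    W    W
a=1:    L    W    W    W    W    L    L
a=2:    W    W    W    L    L    L    W
a=3:    W    W    W    L    W    W    W
a=4:    W    L    L    W    W    W    W
a=5:    W    W    W    W    W    W    L
a=6:    W    W    W    W    L    W    W
a=7:    L    W    W    W    W    W    W
Cells with no legal move (terminal, hence L): (0,0), (0,1), (0,2), (1,0).
The remaining L cells, each justified by listing all of its moves:
(1,5): L (options (1,2)(W), (1,1)(W), (0,4)(W) are all W)
(1,6): L (options (1,3)(W), (1,2)(W), (0,5)(W) are all W)
(2,3): L (options (0,3)(W), (2,0)(W), (1,2)(W) are all W)
(2,4): L (options (0,4)(W), (2,1)(W), (2,0)(W), (1,3)(W) are all W)
(2,5): L (options (0,5)(W), (2,2)(W), (2,1)(W), (1,4)(W) are all W)
(3,3): L (options (1,3)(W), (0,3)(W), (3,0)(W), (2,2)(W) are all W)
(4,1): L (options (2,1)(W), (1,1)(W), (3,0)(W) are all W)
(4,2): L (options (2,2)(W), (1,2)(W), (3,1)(W) are all W)
(5,6): L (options (3,6)(W), (2,6)(W), (0,6)(W), (5,3)(W), (5,2)(W), (4,5)(W) are all W)
(6,4): L (options (4,4)(W), (3,4)(W), (1,4)(W), (6,1)(W), (6,0)(W), (5,3)(W) are all W)
(7,0): L (options (5,0)(W), (4,0)(W), (2,0)(W) are all W)
Every other cell has at least one move into one of the L cells above, so it is W.
(5,6): one of the L cells justified above, so L
(7,0): one of the L cells justified above, so L
(3,6): the move to (1,6) reaches an L cell, so W

(5,6): L, (7,0): L, (3,6): W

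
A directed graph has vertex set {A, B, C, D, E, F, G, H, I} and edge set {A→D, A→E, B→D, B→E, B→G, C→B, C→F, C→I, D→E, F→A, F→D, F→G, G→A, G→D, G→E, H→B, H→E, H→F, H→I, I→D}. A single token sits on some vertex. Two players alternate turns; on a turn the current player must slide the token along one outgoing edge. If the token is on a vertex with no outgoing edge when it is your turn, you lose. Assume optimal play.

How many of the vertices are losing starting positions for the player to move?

Positions with no move are L. A position that does have a move is losing for the player to move precisely when every available move leads to a winning position for the opponent. Fill in the labels:
Every edge goes from a vertex to one that appears earlier in the order E, D, A, G, F, B, I, C, H, so processing vertices in that order labels each vertex after all of its successors.
E: no outgoing edge → L
D: →E(L), so W
A: →E(L), so W
G: →E(L), so W
F: →G(W), A(W), D(W) — all W, so L
B: →E(L), so W
I: →D(W) only, which is W, so L
C: →I(L), so W
H: →I(L), so W
The L vertices are E, F, I; that is 3 in all.

3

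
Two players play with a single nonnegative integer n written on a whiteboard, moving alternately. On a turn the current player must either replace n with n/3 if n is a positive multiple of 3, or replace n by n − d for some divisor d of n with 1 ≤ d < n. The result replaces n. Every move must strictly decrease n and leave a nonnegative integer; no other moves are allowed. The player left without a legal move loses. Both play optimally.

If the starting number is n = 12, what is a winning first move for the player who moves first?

Move to 4.

Compute win/loss labels from the base case upward. A position with no move is L. Any other position is W if it can reach an L in one move, else L.
n=0: no move → L
n=1: no move → L
n=2: W (go to 1, an L position)
n=3: W (go to 1, an L position)
n=4: L (options 2(W), 3(W) are all W)
n=5: W (go to 4, an L position)
n=6: W (go to 4, an L position)
n=7: L (sole option 6(W) is W)
n=8: W (go to 4, an L position)
n=9: L (options 3(W), 6(W), 8(W) are all W)
n=10: W (go to 9, an L position)
n=11: L (sole option 10(W) is W)
n=12: W (go to 4, an L position)
From 12, the L positions reachable in one move are: 4, 9, 11. Any move reaching one of these is winning.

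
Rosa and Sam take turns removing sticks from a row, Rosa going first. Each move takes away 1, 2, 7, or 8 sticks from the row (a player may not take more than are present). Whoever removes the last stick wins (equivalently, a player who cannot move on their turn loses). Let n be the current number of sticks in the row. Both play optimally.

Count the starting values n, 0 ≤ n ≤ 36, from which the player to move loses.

Use the standard recursion: the mover loses at a terminal position; elsewhere, the mover wins exactly when some move hands the opponent an L position.
n=0: no move → L
n=1: reaches L-position 0 → W
n=2: reaches L-position 0 → W
n=3: only reaches 2(W), 1(W), all W → L
n=4: reaches L-position 3 → W
n=5: reaches L-position 3 → W
n=6: only reaches 5(W), 4(W), all W → L
n=7: reaches L-position 6 → W
n=8: reaches L-position 6 → W
n=9: only reaches 8(W), 7(W), 2(W), 1(W), all W → L
n=10: reaches L-position 9 → W
n=11: reaches L-position 9 → W
n=12: only reaches 11(W), 10(W), 5(W), 4(W), all W → L
n=13: reaches L-position 12 → W
n=14: reaches L-position 12 → W
n=15: only reaches 14(W), 13(W), 8(W), 7(W), all W → L
n=16: reaches L-position 15 → W
n=17: reaches L-position 15 → W
n=18: only reaches 17(W), 16(W), 11(W), 10(W), all W → L
n=19: reaches L-position 18 → W
n=20: reaches L-position 18 → W
n=21: only reaches 20(W), 19(W), 14(W), 13(W), all W → L
n=22: reaches L-position 21 → W
n=23: reaches L-position 21 → W
n=24: only reaches 23(W), 22(W), 17(W), 16(W), all W → L
n=25: reaches L-position 24 → W
n=26: reaches L-position 24 → W
n=27: only reaches 26(W), 25(W), 20(W), 19(W), all W → L
n=28: reaches L-position 27 → W
n=29: reaches L-position 27 → W
n=30: only reaches 29(W), 28(W), 23(W), 22(W), all W → L
n=31: reaches L-position 30 → W
n=32: reaches L-position 30 → W
n=33: only reaches 32(W), 31(W), 26(W), 25(W), all W → L
n=34: reaches L-position 33 → W
n=35: reaches L-position 33 → W
n=36: only reaches 35(W), 34(W), 29(W), 28(W), all W → L
L entries with 0 ≤ n ≤ 36: n = 0, 3, 6, 9, 12, 15, 18, 21, 24, 27, 30, 33, 36; that makes 13.

13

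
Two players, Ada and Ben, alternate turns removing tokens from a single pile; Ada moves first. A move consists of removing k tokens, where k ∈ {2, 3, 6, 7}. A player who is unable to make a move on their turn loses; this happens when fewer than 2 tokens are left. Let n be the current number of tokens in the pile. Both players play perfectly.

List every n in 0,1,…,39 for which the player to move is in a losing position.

0, 1, 5, 9, 10, 14, 18, 19, 23, 27, 28, 32, 36, 37

Positions with no move are L. A position that does have a move is losing for the player to move precisely when every available move leads to a winning position for the opponent. Fill in the labels:
n=0: no move → L
n=1: no move → L
n=2: →0(L), so W
n=3: →1(L), so W
n=4: →1(L), so W
n=5: →3(W), 2(W) — all W, so L
n=6: →0(L), so W
n=7: →5(L), so W
n=8: →5(L), so W
n=9: →7(W), 6(W), 3(W), 2(W) — all W, so L
n=10: →8(W), 7(W), 4(W), 3(W) — all W, so L
n=11: →9(L), so W
n=12: →10(L), so W
n=13: →10(L), so W
n=14: →12(W), 11(W), 8(W), 7(W) — all W, so L
n=15: →9(L), so W
n=16: →14(L), so W
n=17: →14(L), so W
n=18: →16(W), 15(W), 12(W), 11(W) — all W, so L
n=19: →17(W), 16(W), 13(W), 12(W) — all W, so L
n=20: →18(L), so W
n=21: →19(L), so W
n=22: →19(L), so W
n=23: →21(W), 20(W), 17(W), 16(W) — all W, so L
n=24: →18(L), so W
n=25: →23(L), so W
n=26: →23(L), so W
n=27: →25(W), 24(W), 21(W), 20(W) — all W, so L
n=28: →26(W), 25(W), 22(W), 21(W) — all W, so L
n=29: →27(L), so W
n=30: →28(L), so W
n=31: →28(L), so W
n=32: →30(W), 29(W), 26(W), 25(W) — all W, so L
n=33: →27(L), so W
n=34: →32(L), so W
n=35: →32(L), so W
n=36: →34(W), 33(W), 30(W), 29(W) — all W, so L
n=37: →35(W), 34(W), 31(W), 30(W) — all W, so L
n=38: →36(L), so W
n=39: →37(L), so W
The losing starting values of n are exactly the entries labelled L in this table (14 of them).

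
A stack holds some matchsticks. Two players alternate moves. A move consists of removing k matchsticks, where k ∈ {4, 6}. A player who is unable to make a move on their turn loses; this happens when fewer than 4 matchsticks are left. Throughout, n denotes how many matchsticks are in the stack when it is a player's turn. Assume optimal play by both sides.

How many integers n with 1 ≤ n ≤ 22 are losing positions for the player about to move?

10

Label each position W (a win for the player to move) or L (a loss). A position with no legal move is L; any other position is W exactly when some move reaches an L, and L when every move reaches a W.
n=0: no move → L
n=1: no move → L
n=2: no move → L
n=3: no move → L
n=4: W (go to 0, an L position)
n=5: W (go to 1, an L position)
n=6: W (go to 2, an L position)
n=7: W (go to 3, an L position)
n=8: W (go to 2, an L position)
n=9: W (go to 3, an L position)
n=10: L (options 6(W), 4(W) are all W)
n=11: L (options 7(W), 5(W) are all W)
n=12: L (options 8(W), 6(W) are all W)
n=13: L (options 9(W), 7(W) are all W)
n=14: W (go to 10, an L position)
n=15: W (go to 11, an L position)
n=16: W (go to 12, an L position)
n=17: W (go to 13, an L position)
n=18: W (go to 12, an L position)
n=19: W (go to 13, an L position)
n=20: L (options 16(W), 14(W) are all W)
n=21: L (options 17(W), 15(W) are all W)
n=22: L (options 18(W), 16(W) are all W)
L entries with 1 ≤ n ≤ 22 (n=0 is outside the asked range and is not counted): n = 1, 2, 3, 10, 11, 12, 13, 20, 21, 22; that makes 10.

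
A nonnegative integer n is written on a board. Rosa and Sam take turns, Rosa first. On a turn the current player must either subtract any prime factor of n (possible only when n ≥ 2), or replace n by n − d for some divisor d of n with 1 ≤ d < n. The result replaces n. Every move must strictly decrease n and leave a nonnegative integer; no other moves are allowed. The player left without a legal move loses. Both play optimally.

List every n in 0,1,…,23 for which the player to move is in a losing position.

0, 1, 4, 9, 14, 20

Compute win/loss labels from the base case upward. A position with no move is L. Any other position is W if it can reach an L in one move, else L.
n=0: no move → L
n=1: no move → L
n=2: can move to 0, which is L ⇒ W
n=3: can move to 0, which is L ⇒ W
n=4: moves to 2(W), 3(W); every one is W ⇒ L
n=5: can move to 0, which is L ⇒ W
n=6: can move to 4, which is L ⇒ W
n=7: can move to 0, which is L ⇒ W
n=8: can move to 4, which is L ⇒ W
n=9: moves to 6(W), 8(W); every one is W ⇒ L
n=10: can move to 9, which is L ⇒ W
n=11: can move to 0, which is L ⇒ W
n=12: can move to 9, which is L ⇒ W
n=13: can move to 0, which is L ⇒ W
n=14: moves to 7(W), 12(W), 13(W); every one is W ⇒ L
n=15: can move to 14, which is L ⇒ W
n=16: can move to 14, which is L ⇒ W
n=17: can move to 0, which is L ⇒ W
n=18: can move to 9, which is L ⇒ W
n=19: can move to 0, which is L ⇒ W
n=20: moves to 10(W), 15(W), 16(W), 18(W), 19(W); every one is W ⇒ L
n=21: can move to 14, which is L ⇒ W
n=22: can move to 20, which is L ⇒ W
n=23: can move to 0, which is L ⇒ W
Reading off the rows marked L gives the requested list; there are 6 such values of n.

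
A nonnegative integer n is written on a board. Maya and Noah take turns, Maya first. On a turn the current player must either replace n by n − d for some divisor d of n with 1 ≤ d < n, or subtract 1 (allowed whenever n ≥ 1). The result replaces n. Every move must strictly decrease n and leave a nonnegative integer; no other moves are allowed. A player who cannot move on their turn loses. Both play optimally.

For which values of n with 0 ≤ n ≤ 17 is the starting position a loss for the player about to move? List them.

Label each position W (a win for the player to move) or L (a loss). A position with no legal move is L; any other position is W exactly when some move reaches an L, and L when every move reaches a W.
n=0: no move → L
n=1: reaches L-position 0 → W
n=2: only reaches 1(W), which is W → L
n=3: reaches L-position 2 → W
n=4: reaches L-position 2 → W
n=5: only reaches 4(W), which is W → L
n=6: reaches L-position 5 → W
n=7: only reaches 6(W), which is W → L
n=8: reaches L-position 7 → W
n=9: only reaches 6(W), 8(W), all W → L
n=10: reaches L-position 5 → W
n=11: only reaches 10(W), which is W → L
n=12: reaches L-position 9 → W
n=13: only reaches 12(W), which is W → L
n=14: reaches L-position 7 → W
n=15: only reaches 10(W), 12(W), 14(W), all W → L
n=16: reaches L-position 15 → W
n=17: only reaches 16(W), which is W → L
The losing starting values of n are exactly the entries labelled L in this table (9 of them).

0, 2, 5, 7, 9, 11, 13, 15, 17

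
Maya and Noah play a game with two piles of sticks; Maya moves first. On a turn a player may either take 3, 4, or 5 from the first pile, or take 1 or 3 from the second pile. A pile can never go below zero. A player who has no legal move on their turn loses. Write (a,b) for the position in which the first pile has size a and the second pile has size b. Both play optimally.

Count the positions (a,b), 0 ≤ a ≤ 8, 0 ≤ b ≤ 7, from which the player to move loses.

Label each position W (a win for the player to move) or L (a loss). A position with no legal move is L; any other position is W exactly when some move reaches an L, and L when every move reaches a W.
Every move lowers a or b (never raises either), so fill the grid row by row in increasing a, and left to right within a row: each cell's successors are then already labelled.
      b=0  b=1  b=2  b=3  b=4  b=5  b=6  b=7
a=0:    L    W    L    W    L    W    L    W
a=1:    L    W    L    W    L    W    L    W
a=2:    L    W    L    W    L    W    L    W
a=3:    W    L    W    L    W    L    W    L
a=4:    W    L    W    L    W    L    W    L
a=5:    W    L    W    L    W    L    W    L
a=6:    W    W    W    W    W    W    W    W
a=7:    W    W    W    W    W    W    W    W
a=8:    L    W    L    W    L    W    L    W
Cells with no legal move (terminal, hence L): (0,0), (1,0), (2,0).
The remaining L cells, each justified by listing all of its moves:
(0,2): the only move is to (0,1)(W), a W ⇒ L
(0,4): moves to (0,3)(W), (0,1)(W); every one is W ⇒ L
(0,6): moves to (0,5)(W), (0,3)(W); every one is W ⇒ L
(1,2): the only move is to (1,1)(W), a W ⇒ L
(1,4): moves to (1,3)(W), (1,1)(W); every one is W ⇒ L
(1,6): moves to (1,5)(W), (1,3)(W); every one is W ⇒ L
(2,2): the only move is to (2,1)(W), a W ⇒ L
(2,4): moves to (2,3)(W), (2,1)(W); every one is W ⇒ L
(2,6): moves to (2,5)(W), (2,3)(W); every one is W ⇒ L
(3,1): moves to (0,1)(W), (3,0)(W); every one is W ⇒ L
(3,3): moves to (0,3)(W), (3,2)(W), (3,0)(W); every one is W ⇒ L
(3,5): moves to (0,5)(W), (3,4)(W), (3,2)(W); every one is W ⇒ L
(3,7): moves to (0,7)(W), (3,6)(W), (3,4)(W); every one is W ⇒ L
(4,1): moves to (1,1)(W), (0,1)(W), (4,0)(W); every one is W ⇒ L
(4,3): moves to (1,3)(W), (0,3)(W), (4,2)(W), (4,0)(W); every one is W ⇒ L
(4,5): moves to (1,5)(W), (0,5)(W), (4,4)(W), (4,2)(W); every one is W ⇒ L
(4,7): moves to (1,7)(W), (0,7)(W), (4,6)(W), (4,4)(W); every one is W ⇒ L
(5,1): moves to (2,1)(W), (1,1)(W), (0,1)(W), (5,0)(W); every one is W ⇒ L
(5,3): moves to (2,3)(W), (1,3)(W), (0,3)(W), (5,2)(W), (5,0)(W); every one is W ⇒ L
(5,5): moves to (2,5)(W), (1,5)(W), (0,5)(W), (5,4)(W), (5,2)(W); every one is W ⇒ L
(5,7): moves to (2,7)(W), (1,7)(W), (0,7)(W), (5,6)(W), (5,4)(W); every one is W ⇒ L
(8,0): moves to (5,0)(W), (4,0)(W), (3,0)(W); every one is W ⇒ L
(8,2): moves to (5,2)(W), (4,2)(W), (3,2)(W), (8,1)(W); every one is W ⇒ L
(8,4): moves to (5,4)(W), (4,4)(W), (3,4)(W), (8,3)(W), (8,1)(W); every one is W ⇒ L
(8,6): moves to (5,6)(W), (4,6)(W), (3,6)(W), (8,5)(W), (8,3)(W); every one is W ⇒ L
Every other cell has at least one move into one of the L cells above, so it is W.
L cells per row: a=0: 4, a=1: 4, a=2: 4, a=3: 4, a=4: 4, a=5: 4, a=6: 0, a=7: 0, a=8: 4; total 28.

28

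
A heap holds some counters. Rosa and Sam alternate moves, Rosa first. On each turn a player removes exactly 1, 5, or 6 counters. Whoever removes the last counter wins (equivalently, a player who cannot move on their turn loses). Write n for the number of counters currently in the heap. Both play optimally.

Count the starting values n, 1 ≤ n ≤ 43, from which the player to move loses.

11

Positions with no move are L. A position that does have a move is losing for the player to move precisely when every available move leads to a winning position for the opponent. Fill in the labels:
n=0: no move → L
n=1: reaches L-position 0 → W
n=2: only reaches 1(W), which is W → L
n=3: reaches L-position 2 → W
n=4: only reaches 3(W), which is W → L
n=5: reaches L-position 4 → W
n=6: reaches L-position 0 → W
n=7: reaches L-position 2 → W
n=8: reaches L-position 2 → W
n=9: reaches L-position 4 → W
n=10: reaches L-position 4 → W
n=11: only reaches 10(W), 6(W), 5(W), all W → L
n=12: reaches L-position 11 → W
n=13: only reaches 12(W), 8(W), 7(W), all W → L
n=14: reaches L-position 13 → W
n=15: only reaches 14(W), 10(W), 9(W), all W → L
n=16: reaches L-position 15 → W
n=17: reaches L-position 11 → W
n=18: reaches L-position 13 → W
n=19: reaches L-position 13 → W
n=20: reaches L-position 15 → W
n=21: reaches L-position 15 → W
n=22: only reaches 21(W), 17(W), 16(W), all W → L
n=23: reaches L-position 22 → W
n=24: only reaches 23(W), 19(W), 18(W), all W → L
n=25: reaches L-position 24 → W
n=26: only reaches 25(W), 21(W), 20(W), all W → L
n=27: reaches L-position 26 → W
n=28: reaches L-position 22 → W
n=29: reaches L-position 24 → W
n=30: reaches L-position 24 → W
n=31: reaches L-position 26 → W
n=32: reaches L-position 26 → W
n=33: only reaches 32(W), 28(W), 27(W), all W → L
n=34: reaches L-position 33 → W
n=35: only reaches 34(W), 30(W), 29(W), all W → L
n=36: reaches L-position 35 → W
n=37: only reaches 36(W), 32(W), 31(W), all W → L
n=38: reaches L-position 37 → W
n=39: reaches L-position 33 → W
n=40: reaches L-position 35 → W
n=41: reaches L-position 35 → W
n=42: reaches L-position 37 → W
n=43: reaches L-position 37 → W
L entries with 1 ≤ n ≤ 43 (n=0 is outside the asked range and is not counted): n = 2, 4, 11, 13, 15, 22, 24, 26, 33, 35, 37; that makes 11.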